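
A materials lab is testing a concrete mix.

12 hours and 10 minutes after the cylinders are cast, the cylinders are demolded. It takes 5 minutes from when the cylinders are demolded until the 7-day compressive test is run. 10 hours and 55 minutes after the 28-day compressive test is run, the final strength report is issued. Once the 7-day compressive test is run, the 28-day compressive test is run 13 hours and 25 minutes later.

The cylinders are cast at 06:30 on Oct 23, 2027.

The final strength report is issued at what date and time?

The cylinders are cast: 06:30 Oct 23, 2027.
The cylinders are demolded: 06:30 Oct 23, 2027 + 12h10m = 18:40 Oct 23, 2027.
The 7-day compressive test is run: 18:40 Oct 23, 2027 + 5m = 18:45 Oct 23, 2027.
The 28-day compressive test is run: 18:45 Oct 23, 2027 + 13h25m = 08:10 Oct 24, 2027.
The final strength report is issued: 08:10 Oct 24, 2027 + 10h55m = 19:05 Oct 24, 2027.

19:05 on Oct 24, 2027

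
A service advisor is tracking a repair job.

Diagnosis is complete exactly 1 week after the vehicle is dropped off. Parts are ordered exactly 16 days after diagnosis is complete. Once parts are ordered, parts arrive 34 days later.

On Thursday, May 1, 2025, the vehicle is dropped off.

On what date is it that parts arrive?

The vehicle is dropped off: May 1, 2025.
Diagnosis is complete: May 1, 2025 + 1 week = May 8, 2025.
Parts are ordered: May 8, 2025 + 16 days = May 24, 2025.
Parts arrive: May 24, 2025 + 34 days = Jun 27, 2025.

Friday, June 27, 2025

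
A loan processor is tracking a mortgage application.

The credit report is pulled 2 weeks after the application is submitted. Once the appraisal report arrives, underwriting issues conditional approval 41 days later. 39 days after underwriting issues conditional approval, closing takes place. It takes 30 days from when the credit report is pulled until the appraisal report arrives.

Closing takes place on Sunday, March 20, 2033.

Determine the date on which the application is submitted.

Closing takes place: Mar 20, 2033.
Underwriting issues conditional approval: Mar 20, 2033 − 39 days = Feb 9, 2033.
The appraisal report arrives: Feb 9, 2033 − 41 days = Dec 30, 2032.
The credit report is pulled: Dec 30, 2032 − 30 days = Nov 30, 2032.
The application is submitted: Nov 30, 2032 − 2 weeks = Nov 16, 2032.

Tuesday, November 16, 2032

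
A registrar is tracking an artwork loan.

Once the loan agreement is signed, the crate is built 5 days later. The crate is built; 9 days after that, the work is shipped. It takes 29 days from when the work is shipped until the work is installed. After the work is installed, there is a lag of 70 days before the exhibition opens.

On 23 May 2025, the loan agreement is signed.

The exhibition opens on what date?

The loan agreement is signed: May 23, 2025.
The crate is built: May 23, 2025 + 5 days = May 28, 2025.
The work is shipped: May 28, 2025 + 9 days = Jun 6, 2025.
The work is installed: Jun 6, 2025 + 29 days = Jul 5, 2025.
The exhibition opens: Jul 5, 2025 + 70 days = Sep 13, 2025.

13 September 2025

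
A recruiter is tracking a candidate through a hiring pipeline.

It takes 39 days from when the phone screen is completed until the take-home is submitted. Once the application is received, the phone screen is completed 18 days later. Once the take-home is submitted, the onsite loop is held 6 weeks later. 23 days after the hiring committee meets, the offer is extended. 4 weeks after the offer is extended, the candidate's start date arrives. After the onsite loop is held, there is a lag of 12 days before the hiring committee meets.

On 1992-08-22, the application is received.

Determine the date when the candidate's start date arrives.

The application is received: Aug 22, 1992.
The phone screen is completed: Aug 22, 1992 + 18 days = Sep 9, 1992.
The take-home is submitted: Sep 9, 1992 + 39 days = Oct 18, 1992.
The onsite loop is held: Oct 18, 1992 + 6 weeks = Nov 29, 1992.
The hiring committee meets: Nov 29, 1992 + 12 days = Dec 11, 1992.
The offer is extended: Dec 11, 1992 + 23 days = Jan 3, 1993.
The candidate's start date arrives: Jan 3, 1993 + 4 weeks = Jan 31, 1993.

1993-01-31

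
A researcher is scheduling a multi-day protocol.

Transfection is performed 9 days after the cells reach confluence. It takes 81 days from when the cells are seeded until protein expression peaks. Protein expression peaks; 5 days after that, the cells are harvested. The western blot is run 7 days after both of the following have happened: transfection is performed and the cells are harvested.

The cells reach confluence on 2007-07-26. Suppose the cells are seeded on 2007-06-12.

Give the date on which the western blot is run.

2007-09-13

The cells reach confluence: Jul 26, 2007.
Transfection is performed: Jul 26, 2007 + 9 days = Aug 4, 2007.
The cells are seeded: Jun 12, 2007.
Protein expression peaks: Jun 12, 2007 + 81 days = Sep 1, 2007.
The cells are harvested: Sep 1, 2007 + 5 days = Sep 6, 2007.
Both prerequisites met — transfection is performed (Aug 4, 2007), the cells are harvested (Sep 6, 2007); the later is Sep 6, 2007.
The western blot is run: Sep 6, 2007 + 7 days = Sep 13, 2007.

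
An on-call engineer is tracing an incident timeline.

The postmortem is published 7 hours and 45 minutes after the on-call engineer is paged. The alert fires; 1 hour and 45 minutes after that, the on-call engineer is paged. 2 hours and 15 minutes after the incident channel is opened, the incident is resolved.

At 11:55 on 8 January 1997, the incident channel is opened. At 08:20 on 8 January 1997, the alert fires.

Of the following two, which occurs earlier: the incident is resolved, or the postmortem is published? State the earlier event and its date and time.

The incident is resolved — 14:10 on 8 January 1997

The incident channel is opened: 11:55 Jan 8, 1997.
The incident is resolved: 11:55 Jan 8, 1997 + 2h15m = 14:10 Jan 8, 1997.
The alert fires: 08:20 Jan 8, 1997.
The on-call engineer is paged: 08:20 Jan 8, 1997 + 1h45m = 10:05 Jan 8, 1997.
The postmortem is published: 10:05 Jan 8, 1997 + 7h45m = 17:50 Jan 8, 1997.
Comparing: the incident is resolved at 14:10 Jan 8, 1997 vs the postmortem is published at 17:50 Jan 8, 1997. Earlier: the incident is resolved.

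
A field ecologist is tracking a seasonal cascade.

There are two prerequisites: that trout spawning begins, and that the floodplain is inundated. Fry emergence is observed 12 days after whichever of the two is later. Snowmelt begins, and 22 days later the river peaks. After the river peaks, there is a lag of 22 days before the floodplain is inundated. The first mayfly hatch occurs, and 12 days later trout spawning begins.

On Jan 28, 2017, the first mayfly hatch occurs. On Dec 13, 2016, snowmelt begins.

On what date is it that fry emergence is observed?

Feb 21, 2017

The first mayfly hatch occurs: Jan 28, 2017.
Trout spawning begins: Jan 28, 2017 + 12 days = Feb 9, 2017.
Snowmelt begins: Dec 13, 2016.
The river peaks: Dec 13, 2016 + 22 days = Jan 4, 2017.
The floodplain is inundated: Jan 4, 2017 + 22 days = Jan 26, 2017.
Both prerequisites met — trout spawning begins (Feb 9, 2017), the floodplain is inundated (Jan 26, 2017); the later is Feb 9, 2017.
Fry emergence is observed: Feb 9, 2017 + 12 days = Feb 21, 2017.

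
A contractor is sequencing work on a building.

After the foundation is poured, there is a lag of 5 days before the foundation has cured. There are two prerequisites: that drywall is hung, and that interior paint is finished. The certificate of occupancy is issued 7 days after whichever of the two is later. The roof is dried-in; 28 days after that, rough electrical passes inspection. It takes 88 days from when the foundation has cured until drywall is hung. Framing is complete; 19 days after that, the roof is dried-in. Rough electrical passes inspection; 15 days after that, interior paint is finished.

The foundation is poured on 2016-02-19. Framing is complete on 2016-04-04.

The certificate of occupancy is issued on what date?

2016-06-12

The foundation is poured: Feb 19, 2016.
The foundation has cured: Feb 19, 2016 + 5 days = Feb 24, 2016.
Drywall is hung: Feb 24, 2016 + 88 days = May 22, 2016.
Framing is complete: Apr 4, 2016.
The roof is dried-in: Apr 4, 2016 + 19 days = Apr 23, 2016.
Rough electrical passes inspection: Apr 23, 2016 + 28 days = May 21, 2016.
Interior paint is finished: May 21, 2016 + 15 days = Jun 5, 2016.
Both prerequisites met — drywall is hung (May 22, 2016), interior paint is finished (Jun 5, 2016); the later is Jun 5, 2016.
The certificate of occupancy is issued: Jun 5, 2016 + 7 days = Jun 12, 2016.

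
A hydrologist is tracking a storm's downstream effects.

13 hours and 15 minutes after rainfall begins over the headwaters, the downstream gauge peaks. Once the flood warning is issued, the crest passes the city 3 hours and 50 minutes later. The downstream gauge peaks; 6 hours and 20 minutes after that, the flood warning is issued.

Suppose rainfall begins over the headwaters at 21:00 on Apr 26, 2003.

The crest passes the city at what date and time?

Rainfall begins over the headwaters: 21:00 Apr 26, 2003.
The downstream gauge peaks: 21:00 Apr 26, 2003 + 13h15m = 10:15 Apr 27, 2003.
The flood warning is issued: 10:15 Apr 27, 2003 + 6h20m = 16:35 Apr 27, 2003.
The crest passes the city: 16:35 Apr 27, 2003 + 3h50m = 20:25 Apr 27, 2003.

20:25 on Apr 27, 2003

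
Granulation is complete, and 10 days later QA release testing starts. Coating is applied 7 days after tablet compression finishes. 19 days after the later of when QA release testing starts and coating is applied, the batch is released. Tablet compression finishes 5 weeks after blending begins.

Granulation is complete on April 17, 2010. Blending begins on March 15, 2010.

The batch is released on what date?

May 16, 2010

Granulation is complete: Apr 17, 2010.
QA release testing starts: Apr 17, 2010 + 10 days = Apr 27, 2010.
Blending begins: Mar 15, 2010.
Tablet compression finishes: Mar 15, 2010 + 5 weeks = Apr 19, 2010.
Coating is applied: Apr 19, 2010 + 7 days = Apr 26, 2010.
Both prerequisites met — QA release testing starts (Apr 27, 2010), coating is applied (Apr 26, 2010); the later is Apr 27, 2010.
The batch is released: Apr 27, 2010 + 19 days = May 16, 2010.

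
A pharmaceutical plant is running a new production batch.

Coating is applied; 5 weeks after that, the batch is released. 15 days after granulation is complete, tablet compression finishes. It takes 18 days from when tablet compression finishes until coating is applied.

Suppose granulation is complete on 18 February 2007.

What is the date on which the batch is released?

27 April 2007

Granulation is complete: Feb 18, 2007.
Tablet compression finishes: Feb 18, 2007 + 15 days = Mar 5, 2007.
Coating is applied: Mar 5, 2007 + 18 days = Mar 23, 2007.
The batch is released: Mar 23, 2007 + 5 weeks = Apr 27, 2007.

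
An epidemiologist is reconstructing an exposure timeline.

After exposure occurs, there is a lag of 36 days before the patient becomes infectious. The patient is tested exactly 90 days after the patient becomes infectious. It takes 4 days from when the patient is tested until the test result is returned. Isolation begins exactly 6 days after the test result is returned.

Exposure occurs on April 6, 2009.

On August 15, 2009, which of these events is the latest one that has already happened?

The test result is returned

Exposure occurs: Apr 6, 2009.
The patient becomes infectious: Apr 6, 2009 + 36 days = May 12, 2009.
The patient is tested: May 12, 2009 + 90 days = Aug 10, 2009.
The test result is returned: Aug 10, 2009 + 4 days = Aug 14, 2009.
Isolation begins: Aug 14, 2009 + 6 days = Aug 20, 2009.
Aug 15, 2009 falls between when the test result is returned (Aug 14, 2009) and when isolation begins (Aug 20, 2009).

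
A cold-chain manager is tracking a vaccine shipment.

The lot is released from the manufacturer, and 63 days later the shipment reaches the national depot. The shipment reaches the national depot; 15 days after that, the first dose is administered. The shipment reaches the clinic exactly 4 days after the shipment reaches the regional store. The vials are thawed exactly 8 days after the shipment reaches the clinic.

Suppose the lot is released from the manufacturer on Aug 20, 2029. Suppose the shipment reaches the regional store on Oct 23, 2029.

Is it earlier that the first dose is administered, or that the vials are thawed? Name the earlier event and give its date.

The lot is released from the manufacturer: Aug 20, 2029.
The shipment reaches the national depot: Aug 20, 2029 + 63 days = Oct 22, 2029.
The first dose is administered: Oct 22, 2029 + 15 days = Nov 6, 2029.
The shipment reaches the regional store: Oct 23, 2029.
The shipment reaches the clinic: Oct 23, 2029 + 4 days = Oct 27, 2029.
The vials are thawed: Oct 27, 2029 + 8 days = Nov 4, 2029.
Comparing: the first dose is administered on Nov 6, 2029 vs the vials are thawed on Nov 4, 2029. Earlier: the vials are thawed.

The vials are thawed — Nov 4, 2029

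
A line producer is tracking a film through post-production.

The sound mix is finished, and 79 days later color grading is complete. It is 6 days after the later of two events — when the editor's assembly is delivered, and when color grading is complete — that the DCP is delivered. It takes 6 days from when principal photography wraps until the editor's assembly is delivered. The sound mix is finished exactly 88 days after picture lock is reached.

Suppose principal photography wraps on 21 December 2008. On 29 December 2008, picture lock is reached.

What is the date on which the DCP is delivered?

20 June 2009

Principal photography wraps: Dec 21, 2008.
The editor's assembly is delivered: Dec 21, 2008 + 6 days = Dec 27, 2008.
Picture lock is reached: Dec 29, 2008.
The sound mix is finished: Dec 29, 2008 + 88 days = Mar 27, 2009.
Color grading is complete: Mar 27, 2009 + 79 days = Jun 14, 2009.
Both prerequisites met — the editor's assembly is delivered (Dec 27, 2008), color grading is complete (Jun 14, 2009); the later is Jun 14, 2009.
The DCP is delivered: Jun 14, 2009 + 6 days = Jun 20, 2009.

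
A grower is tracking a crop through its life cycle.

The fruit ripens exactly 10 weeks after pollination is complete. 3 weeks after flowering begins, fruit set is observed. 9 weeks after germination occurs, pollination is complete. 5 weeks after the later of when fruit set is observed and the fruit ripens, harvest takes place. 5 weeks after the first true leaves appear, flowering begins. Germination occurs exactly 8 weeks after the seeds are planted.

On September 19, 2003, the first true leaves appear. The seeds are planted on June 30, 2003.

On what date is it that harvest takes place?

February 9, 2004

The first true leaves appear: Sep 19, 2003.
Flowering begins: Sep 19, 2003 + 5 weeks = Oct 24, 2003.
Fruit set is observed: Oct 24, 2003 + 3 weeks = Nov 14, 2003.
The seeds are planted: Jun 30, 2003.
Germination occurs: Jun 30, 2003 + 8 weeks = Aug 25, 2003.
Pollination is complete: Aug 25, 2003 + 9 weeks = Oct 27, 2003.
The fruit ripens: Oct 27, 2003 + 10 weeks = Jan 5, 2004.
Both prerequisites met — fruit set is observed (Nov 14, 2003), the fruit ripens (Jan 5, 2004); the later is Jan 5, 2004.
Harvest takes place: Jan 5, 2004 + 5 weeks = Feb 9, 2004.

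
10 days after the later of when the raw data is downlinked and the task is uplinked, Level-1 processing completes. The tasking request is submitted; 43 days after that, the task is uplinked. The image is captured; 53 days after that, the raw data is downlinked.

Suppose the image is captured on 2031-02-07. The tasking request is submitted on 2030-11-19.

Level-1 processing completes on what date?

The image is captured: Feb 7, 2031.
The raw data is downlinked: Feb 7, 2031 + 53 days = Apr 1, 2031.
The tasking request is submitted: Nov 19, 2030.
The task is uplinked: Nov 19, 2030 + 43 days = Jan 1, 2031.
Both prerequisites met — the raw data is downlinked (Apr 1, 2031), the task is uplinked (Jan 1, 2031); the later is Apr 1, 2031.
Level-1 processing completes: Apr 1, 2031 + 10 days = Apr 11, 2031.

2031-04-11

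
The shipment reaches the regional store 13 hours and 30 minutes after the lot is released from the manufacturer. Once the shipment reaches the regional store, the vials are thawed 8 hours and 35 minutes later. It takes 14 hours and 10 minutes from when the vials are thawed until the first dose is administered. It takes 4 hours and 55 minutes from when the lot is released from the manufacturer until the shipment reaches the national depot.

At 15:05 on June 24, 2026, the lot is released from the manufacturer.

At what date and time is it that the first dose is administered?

03:20 on June 26, 2026

The lot is released from the manufacturer: 15:05 Jun 24, 2026.
The shipment reaches the regional store: 15:05 Jun 24, 2026 + 13h30m = 04:35 Jun 25, 2026.
The vials are thawed: 04:35 Jun 25, 2026 + 8h35m = 13:10 Jun 25, 2026.
The first dose is administered: 13:10 Jun 25, 2026 + 14h10m = 03:20 Jun 26, 2026.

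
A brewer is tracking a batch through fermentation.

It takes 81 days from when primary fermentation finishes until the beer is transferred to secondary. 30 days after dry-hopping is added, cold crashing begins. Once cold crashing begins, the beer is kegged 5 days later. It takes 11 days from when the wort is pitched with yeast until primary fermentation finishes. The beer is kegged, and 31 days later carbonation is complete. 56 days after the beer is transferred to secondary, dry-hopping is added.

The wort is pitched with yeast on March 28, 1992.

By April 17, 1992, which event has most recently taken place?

Primary fermentation finishes

The wort is pitched with yeast: Mar 28, 1992.
Primary fermentation finishes: Mar 28, 1992 + 11 days = Apr 8, 1992.
The beer is transferred to secondary: Apr 8, 1992 + 81 days = Jun 28, 1992.
Dry-hopping is added: Jun 28, 1992 + 56 days = Aug 23, 1992.
Cold crashing begins: Aug 23, 1992 + 30 days = Sep 22, 1992.
The beer is kegged: Sep 22, 1992 + 5 days = Sep 27, 1992.
Carbonation is complete: Sep 27, 1992 + 31 days = Oct 28, 1992.
Apr 17, 1992 falls between when primary fermentation finishes (Apr 8, 1992) and when the beer is transferred to secondary (Jun 28, 1992).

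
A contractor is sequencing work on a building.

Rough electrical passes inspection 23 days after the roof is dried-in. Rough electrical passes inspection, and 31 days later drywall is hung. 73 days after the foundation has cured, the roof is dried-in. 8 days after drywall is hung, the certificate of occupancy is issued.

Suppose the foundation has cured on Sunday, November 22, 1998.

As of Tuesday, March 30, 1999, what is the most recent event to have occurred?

Drywall is hung

The foundation has cured: Nov 22, 1998.
The roof is dried-in: Nov 22, 1998 + 73 days = Feb 3, 1999.
Rough electrical passes inspection: Feb 3, 1999 + 23 days = Feb 26, 1999.
Drywall is hung: Feb 26, 1999 + 31 days = Mar 29, 1999.
The certificate of occupancy is issued: Mar 29, 1999 + 8 days = Apr 6, 1999.
Mar 30, 1999 falls between when drywall is hung (Mar 29, 1999) and when the certificate of occupancy is issued (Apr 6, 1999).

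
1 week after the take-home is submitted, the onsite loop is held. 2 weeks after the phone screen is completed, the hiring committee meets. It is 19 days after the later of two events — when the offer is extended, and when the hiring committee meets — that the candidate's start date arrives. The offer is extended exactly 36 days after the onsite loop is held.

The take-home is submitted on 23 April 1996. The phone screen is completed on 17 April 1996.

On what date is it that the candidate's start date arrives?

The take-home is submitted: Apr 23, 1996.
The onsite loop is held: Apr 23, 1996 + 1 week = Apr 30, 1996.
The offer is extended: Apr 30, 1996 + 36 days = Jun 5, 1996.
The phone screen is completed: Apr 17, 1996.
The hiring committee meets: Apr 17, 1996 + 2 weeks = May 1, 1996.
Both prerequisites met — the offer is extended (Jun 5, 1996), the hiring committee meets (May 1, 1996); the later is Jun 5, 1996.
The candidate's start date arrives: Jun 5, 1996 + 19 days = Jun 24, 1996.

24 June 1996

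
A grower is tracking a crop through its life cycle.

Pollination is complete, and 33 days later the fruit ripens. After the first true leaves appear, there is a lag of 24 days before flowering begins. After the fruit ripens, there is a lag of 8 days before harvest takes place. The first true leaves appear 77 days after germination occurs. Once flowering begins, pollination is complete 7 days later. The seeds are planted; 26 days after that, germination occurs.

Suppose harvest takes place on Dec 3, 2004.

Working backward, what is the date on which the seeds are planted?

Harvest takes place: Dec 3, 2004.
The fruit ripens: Dec 3, 2004 − 8 days = Nov 25, 2004.
Pollination is complete: Nov 25, 2004 − 33 days = Oct 23, 2004.
Flowering begins: Oct 23, 2004 − 7 days = Oct 16, 2004.
The first true leaves appear: Oct 16, 2004 − 24 days = Sep 22, 2004.
Germination occurs: Sep 22, 2004 − 77 days = Jul 7, 2004.
The seeds are planted: Jul 7, 2004 − 26 days = Jun 11, 2004.

Jun 11, 2004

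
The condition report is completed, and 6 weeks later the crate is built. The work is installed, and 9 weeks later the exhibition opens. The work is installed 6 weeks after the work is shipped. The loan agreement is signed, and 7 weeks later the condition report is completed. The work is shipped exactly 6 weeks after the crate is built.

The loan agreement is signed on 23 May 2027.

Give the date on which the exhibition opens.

The loan agreement is signed: May 23, 2027.
The condition report is completed: May 23, 2027 + 7 weeks = Jul 11, 2027.
The crate is built: Jul 11, 2027 + 6 weeks = Aug 22, 2027.
The work is shipped: Aug 22, 2027 + 6 weeks = Oct 3, 2027.
The work is installed: Oct 3, 2027 + 6 weeks = Nov 14, 2027.
The exhibition opens: Nov 14, 2027 + 9 weeks = Jan 16, 2028.

16 January 2028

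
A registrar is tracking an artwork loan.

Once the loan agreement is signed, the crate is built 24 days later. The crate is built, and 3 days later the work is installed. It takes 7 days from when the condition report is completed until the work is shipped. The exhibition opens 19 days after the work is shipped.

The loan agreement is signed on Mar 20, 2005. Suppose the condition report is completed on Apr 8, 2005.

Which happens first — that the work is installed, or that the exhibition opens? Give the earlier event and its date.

The work is installed — Apr 16, 2005

The loan agreement is signed: Mar 20, 2005.
The crate is built: Mar 20, 2005 + 24 days = Apr 13, 2005.
The work is installed: Apr 13, 2005 + 3 days = Apr 16, 2005.
The condition report is completed: Apr 8, 2005.
The work is shipped: Apr 8, 2005 + 7 days = Apr 15, 2005.
The exhibition opens: Apr 15, 2005 + 19 days = May 4, 2005.
Comparing: the work is installed on Apr 16, 2005 vs the exhibition opens on May 4, 2005. Earlier: the work is installed.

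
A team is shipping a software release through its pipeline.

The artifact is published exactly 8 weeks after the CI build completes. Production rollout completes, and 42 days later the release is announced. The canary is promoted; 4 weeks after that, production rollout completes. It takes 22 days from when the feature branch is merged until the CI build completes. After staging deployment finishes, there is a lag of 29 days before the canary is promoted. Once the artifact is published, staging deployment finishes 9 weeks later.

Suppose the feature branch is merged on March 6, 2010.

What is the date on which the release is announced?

November 1, 2010

The feature branch is merged: Mar 6, 2010.
The CI build completes: Mar 6, 2010 + 22 days = Mar 28, 2010.
The artifact is published: Mar 28, 2010 + 8 weeks = May 23, 2010.
Staging deployment finishes: May 23, 2010 + 9 weeks = Jul 25, 2010.
The canary is promoted: Jul 25, 2010 + 29 days = Aug 23, 2010.
Production rollout completes: Aug 23, 2010 + 4 weeks = Sep 20, 2010.
The release is announced: Sep 20, 2010 + 42 days = Nov 1, 2010.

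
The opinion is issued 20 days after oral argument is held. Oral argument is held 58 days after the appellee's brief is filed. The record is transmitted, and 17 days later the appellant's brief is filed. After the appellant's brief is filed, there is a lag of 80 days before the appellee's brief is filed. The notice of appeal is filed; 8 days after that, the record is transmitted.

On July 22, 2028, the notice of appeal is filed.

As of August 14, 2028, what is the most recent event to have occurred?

The notice of appeal is filed: Jul 22, 2028.
The record is transmitted: Jul 22, 2028 + 8 days = Jul 30, 2028.
The appellant's brief is filed: Jul 30, 2028 + 17 days = Aug 16, 2028.
The appellee's brief is filed: Aug 16, 2028 + 80 days = Nov 4, 2028.
Oral argument is held: Nov 4, 2028 + 58 days = Jan 1, 2029.
The opinion is issued: Jan 1, 2029 + 20 days = Jan 21, 2029.
Aug 14, 2028 falls between when the record is transmitted (Jul 30, 2028) and when the appellant's brief is filed (Aug 16, 2028).

The record is transmitted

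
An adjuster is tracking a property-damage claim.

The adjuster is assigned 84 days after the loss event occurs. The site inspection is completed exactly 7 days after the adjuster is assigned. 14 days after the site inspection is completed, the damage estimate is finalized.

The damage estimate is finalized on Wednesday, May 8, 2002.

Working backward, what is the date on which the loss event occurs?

The damage estimate is finalized: May 8, 2002.
The site inspection is completed: May 8, 2002 − 14 days = Apr 24, 2002.
The adjuster is assigned: Apr 24, 2002 − 7 days = Apr 17, 2002.
The loss event occurs: Apr 17, 2002 − 84 days = Jan 23, 2002.

Wednesday, January 23, 2002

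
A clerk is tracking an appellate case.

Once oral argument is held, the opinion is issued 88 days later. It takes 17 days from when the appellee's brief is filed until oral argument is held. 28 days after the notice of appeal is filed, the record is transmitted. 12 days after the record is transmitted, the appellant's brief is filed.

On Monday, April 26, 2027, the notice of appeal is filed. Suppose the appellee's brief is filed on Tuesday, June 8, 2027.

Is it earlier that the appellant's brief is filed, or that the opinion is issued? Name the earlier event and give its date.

The appellant's brief is filed — Saturday, June 5, 2027

The notice of appeal is filed: Apr 26, 2027.
The record is transmitted: Apr 26, 2027 + 28 days = May 24, 2027.
The appellant's brief is filed: May 24, 2027 + 12 days = Jun 5, 2027.
The appellee's brief is filed: Jun 8, 2027.
Oral argument is held: Jun 8, 2027 + 17 days = Jun 25, 2027.
The opinion is issued: Jun 25, 2027 + 88 days = Sep 21, 2027.
Comparing: the appellant's brief is filed on Jun 5, 2027 vs the opinion is issued on Sep 21, 2027. Earlier: the appellant's brief is filed.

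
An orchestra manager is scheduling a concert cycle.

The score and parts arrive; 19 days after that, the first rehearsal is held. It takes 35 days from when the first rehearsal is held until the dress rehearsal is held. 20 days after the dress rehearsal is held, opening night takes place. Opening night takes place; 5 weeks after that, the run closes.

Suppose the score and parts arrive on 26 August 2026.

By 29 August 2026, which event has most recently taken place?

The score and parts arrive: Aug 26, 2026.
The first rehearsal is held: Aug 26, 2026 + 19 days = Sep 14, 2026.
The dress rehearsal is held: Sep 14, 2026 + 35 days = Oct 19, 2026.
Opening night takes place: Oct 19, 2026 + 20 days = Nov 8, 2026.
The run closes: Nov 8, 2026 + 5 weeks = Dec 13, 2026.
Aug 29, 2026 falls between when the score and parts arrive (Aug 26, 2026) and when the first rehearsal is held (Sep 14, 2026).

The score and parts arrive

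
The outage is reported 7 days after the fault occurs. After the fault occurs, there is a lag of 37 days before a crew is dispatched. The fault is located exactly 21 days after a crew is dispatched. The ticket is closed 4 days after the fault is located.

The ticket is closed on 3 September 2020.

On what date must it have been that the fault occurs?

The ticket is closed: Sep 3, 2020.
The fault is located: Sep 3, 2020 − 4 days = Aug 30, 2020.
A crew is dispatched: Aug 30, 2020 − 21 days = Aug 9, 2020.
The fault occurs: Aug 9, 2020 − 37 days = Jul 3, 2020.

3 July 2020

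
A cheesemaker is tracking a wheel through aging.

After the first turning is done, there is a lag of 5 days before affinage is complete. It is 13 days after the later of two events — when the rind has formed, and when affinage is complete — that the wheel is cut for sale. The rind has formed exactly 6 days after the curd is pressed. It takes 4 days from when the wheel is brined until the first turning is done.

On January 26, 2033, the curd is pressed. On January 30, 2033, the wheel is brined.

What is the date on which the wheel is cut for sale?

The curd is pressed: Jan 26, 2033.
The rind has formed: Jan 26, 2033 + 6 days = Feb 1, 2033.
The wheel is brined: Jan 30, 2033.
The first turning is done: Jan 30, 2033 + 4 days = Feb 3, 2033.
Affinage is complete: Feb 3, 2033 + 5 days = Feb 8, 2033.
Both prerequisites met — the rind has formed (Feb 1, 2033), affinage is complete (Feb 8, 2033); the later is Feb 8, 2033.
The wheel is cut for sale: Feb 8, 2033 + 13 days = Feb 21, 2033.

February 21, 2033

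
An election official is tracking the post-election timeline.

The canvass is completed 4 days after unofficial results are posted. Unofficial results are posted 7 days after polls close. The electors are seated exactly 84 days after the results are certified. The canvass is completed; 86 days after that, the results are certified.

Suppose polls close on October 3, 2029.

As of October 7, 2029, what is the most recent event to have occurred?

Polls close: Oct 3, 2029.
Unofficial results are posted: Oct 3, 2029 + 7 days = Oct 10, 2029.
The canvass is completed: Oct 10, 2029 + 4 days = Oct 14, 2029.
The results are certified: Oct 14, 2029 + 86 days = Jan 8, 2030.
The electors are seated: Jan 8, 2030 + 84 days = Apr 2, 2030.
Oct 7, 2029 falls between when polls close (Oct 3, 2029) and when unofficial results are posted (Oct 10, 2029).

Polls close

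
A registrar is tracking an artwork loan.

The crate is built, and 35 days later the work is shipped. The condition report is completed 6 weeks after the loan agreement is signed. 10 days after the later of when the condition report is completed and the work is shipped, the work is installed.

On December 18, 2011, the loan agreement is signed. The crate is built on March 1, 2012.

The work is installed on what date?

The loan agreement is signed: Dec 18, 2011.
The condition report is completed: Dec 18, 2011 + 6 weeks = Jan 29, 2012.
The crate is built: Mar 1, 2012.
The work is shipped: Mar 1, 2012 + 35 days = Apr 5, 2012.
Both prerequisites met — the condition report is completed (Jan 29, 2012), the work is shipped (Apr 5, 2012); the later is Apr 5, 2012.
The work is installed: Apr 5, 2012 + 10 days = Apr 15, 2012.

April 15, 2012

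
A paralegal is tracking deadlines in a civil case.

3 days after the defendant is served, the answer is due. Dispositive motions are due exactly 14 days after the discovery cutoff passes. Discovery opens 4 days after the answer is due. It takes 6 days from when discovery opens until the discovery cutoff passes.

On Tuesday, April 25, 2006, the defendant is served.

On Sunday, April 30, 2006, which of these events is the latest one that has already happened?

The answer is due

The defendant is served: Apr 25, 2006.
The answer is due: Apr 25, 2006 + 3 days = Apr 28, 2006.
Discovery opens: Apr 28, 2006 + 4 days = May 2, 2006.
The discovery cutoff passes: May 2, 2006 + 6 days = May 8, 2006.
Dispositive motions are due: May 8, 2006 + 14 days = May 22, 2006.
Apr 30, 2006 falls between when the answer is due (Apr 28, 2006) and when discovery opens (May 2, 2006).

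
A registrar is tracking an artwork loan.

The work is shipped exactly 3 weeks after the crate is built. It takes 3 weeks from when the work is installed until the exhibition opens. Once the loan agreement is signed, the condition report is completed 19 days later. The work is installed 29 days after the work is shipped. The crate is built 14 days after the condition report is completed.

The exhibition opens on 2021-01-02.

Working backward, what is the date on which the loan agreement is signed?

The exhibition opens: Jan 2, 2021.
The work is installed: Jan 2, 2021 − 3 weeks = Dec 12, 2020.
The work is shipped: Dec 12, 2020 − 29 days = Nov 13, 2020.
The crate is built: Nov 13, 2020 − 3 weeks = Oct 23, 2020.
The condition report is completed: Oct 23, 2020 − 14 days = Oct 9, 2020.
The loan agreement is signed: Oct 9, 2020 − 19 days = Sep 20, 2020.

2020-09-20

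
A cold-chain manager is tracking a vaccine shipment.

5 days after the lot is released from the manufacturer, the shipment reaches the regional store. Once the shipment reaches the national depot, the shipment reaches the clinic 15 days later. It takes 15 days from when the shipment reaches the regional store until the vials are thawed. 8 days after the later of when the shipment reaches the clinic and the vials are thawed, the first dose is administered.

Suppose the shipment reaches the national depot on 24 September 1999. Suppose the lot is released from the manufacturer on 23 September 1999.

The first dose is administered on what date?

The shipment reaches the national depot: Sep 24, 1999.
The shipment reaches the clinic: Sep 24, 1999 + 15 days = Oct 9, 1999.
The lot is released from the manufacturer: Sep 23, 1999.
The shipment reaches the regional store: Sep 23, 1999 + 5 days = Sep 28, 1999.
The vials are thawed: Sep 28, 1999 + 15 days = Oct 13, 1999.
Both prerequisites met — the shipment reaches the clinic (Oct 9, 1999), the vials are thawed (Oct 13, 1999); the later is Oct 13, 1999.
The first dose is administered: Oct 13, 1999 + 8 days = Oct 21, 1999.

21 October 1999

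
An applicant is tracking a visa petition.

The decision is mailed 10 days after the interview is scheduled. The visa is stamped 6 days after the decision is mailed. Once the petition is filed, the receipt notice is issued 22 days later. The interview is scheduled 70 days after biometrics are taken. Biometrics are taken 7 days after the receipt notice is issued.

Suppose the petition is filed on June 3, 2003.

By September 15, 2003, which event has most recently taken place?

The petition is filed: Jun 3, 2003.
The receipt notice is issued: Jun 3, 2003 + 22 days = Jun 25, 2003.
Biometrics are taken: Jun 25, 2003 + 7 days = Jul 2, 2003.
The interview is scheduled: Jul 2, 2003 + 70 days = Sep 10, 2003.
The decision is mailed: Sep 10, 2003 + 10 days = Sep 20, 2003.
The visa is stamped: Sep 20, 2003 + 6 days = Sep 26, 2003.
Sep 15, 2003 falls between when the interview is scheduled (Sep 10, 2003) and when the decision is mailed (Sep 20, 2003).

The interview is scheduled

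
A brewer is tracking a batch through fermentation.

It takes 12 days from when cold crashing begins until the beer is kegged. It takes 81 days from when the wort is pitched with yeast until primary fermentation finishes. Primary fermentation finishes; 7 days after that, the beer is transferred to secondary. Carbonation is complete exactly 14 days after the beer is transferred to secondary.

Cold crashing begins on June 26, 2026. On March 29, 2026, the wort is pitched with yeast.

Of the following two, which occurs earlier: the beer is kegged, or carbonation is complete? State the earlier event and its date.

The beer is kegged — July 8, 2026

Cold crashing begins: Jun 26, 2026.
The beer is kegged: Jun 26, 2026 + 12 days = Jul 8, 2026.
The wort is pitched with yeast: Mar 29, 2026.
Primary fermentation finishes: Mar 29, 2026 + 81 days = Jun 18, 2026.
The beer is transferred to secondary: Jun 18, 2026 + 7 days = Jun 25, 2026.
Carbonation is complete: Jun 25, 2026 + 14 days = Jul 9, 2026.
Comparing: the beer is kegged on Jul 8, 2026 vs carbonation is complete on Jul 9, 2026. Earlier: the beer is kegged.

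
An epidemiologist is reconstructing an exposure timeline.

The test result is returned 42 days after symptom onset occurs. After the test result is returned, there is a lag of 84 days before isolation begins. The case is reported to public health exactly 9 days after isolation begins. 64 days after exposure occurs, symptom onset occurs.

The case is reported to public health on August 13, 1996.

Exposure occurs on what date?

January 27, 1996

The case is reported to public health: Aug 13, 1996.
Isolation begins: Aug 13, 1996 − 9 days = Aug 4, 1996.
The test result is returned: Aug 4, 1996 − 84 days = May 12, 1996.
Symptom onset occurs: May 12, 1996 − 42 days = Mar 31, 1996.
Exposure occurs: Mar 31, 1996 − 64 days = Jan 27, 1996.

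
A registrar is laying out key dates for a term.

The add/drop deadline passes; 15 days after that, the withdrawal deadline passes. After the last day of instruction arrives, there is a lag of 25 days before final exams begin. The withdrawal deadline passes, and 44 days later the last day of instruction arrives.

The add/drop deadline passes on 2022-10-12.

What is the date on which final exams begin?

2023-01-04

The add/drop deadline passes: Oct 12, 2022.
The withdrawal deadline passes: Oct 12, 2022 + 15 days = Oct 27, 2022.
The last day of instruction arrives: Oct 27, 2022 + 44 days = Dec 10, 2022.
Final exams begin: Dec 10, 2022 + 25 days = Jan 4, 2023.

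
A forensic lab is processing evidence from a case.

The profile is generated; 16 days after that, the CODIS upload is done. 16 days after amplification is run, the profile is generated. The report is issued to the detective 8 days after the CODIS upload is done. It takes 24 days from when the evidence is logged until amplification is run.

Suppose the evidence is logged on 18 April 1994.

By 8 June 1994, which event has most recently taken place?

The evidence is logged: Apr 18, 1994.
Amplification is run: Apr 18, 1994 + 24 days = May 12, 1994.
The profile is generated: May 12, 1994 + 16 days = May 28, 1994.
The CODIS upload is done: May 28, 1994 + 16 days = Jun 13, 1994.
The report is issued to the detective: Jun 13, 1994 + 8 days = Jun 21, 1994.
Jun 8, 1994 falls between when the profile is generated (May 28, 1994) and when the CODIS upload is done (Jun 13, 1994).

The profile is generated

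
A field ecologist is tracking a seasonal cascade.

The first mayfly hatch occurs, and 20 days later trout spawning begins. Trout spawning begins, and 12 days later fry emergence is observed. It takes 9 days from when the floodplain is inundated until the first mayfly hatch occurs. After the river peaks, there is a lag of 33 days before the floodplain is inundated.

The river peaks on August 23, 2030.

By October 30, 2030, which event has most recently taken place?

The river peaks: Aug 23, 2030.
The floodplain is inundated: Aug 23, 2030 + 33 days = Sep 25, 2030.
The first mayfly hatch occurs: Sep 25, 2030 + 9 days = Oct 4, 2030.
Trout spawning begins: Oct 4, 2030 + 20 days = Oct 24, 2030.
Fry emergence is observed: Oct 24, 2030 + 12 days = Nov 5, 2030.
Oct 30, 2030 falls between when trout spawning begins (Oct 24, 2030) and when fry emergence is observed (Nov 5, 2030).

Trout spawning begins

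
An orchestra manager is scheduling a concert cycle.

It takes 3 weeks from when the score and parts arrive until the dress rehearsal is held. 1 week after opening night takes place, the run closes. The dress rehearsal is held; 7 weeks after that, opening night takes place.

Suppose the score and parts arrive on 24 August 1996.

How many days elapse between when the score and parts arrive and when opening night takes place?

Causal path: the score and parts arrive → the dress rehearsal is held → opening night takes place.
Total delay along the path: 3 + 7 weeks = 10 weeks = 70 days.

70 days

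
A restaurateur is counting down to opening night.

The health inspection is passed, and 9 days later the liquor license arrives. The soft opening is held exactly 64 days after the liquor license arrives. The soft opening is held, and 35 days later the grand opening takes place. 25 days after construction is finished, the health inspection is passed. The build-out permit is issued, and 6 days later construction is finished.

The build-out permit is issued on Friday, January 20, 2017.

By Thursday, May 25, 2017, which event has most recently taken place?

The soft opening is held

The build-out permit is issued: Jan 20, 2017.
Construction is finished: Jan 20, 2017 + 6 days = Jan 26, 2017.
The health inspection is passed: Jan 26, 2017 + 25 days = Feb 20, 2017.
The liquor license arrives: Feb 20, 2017 + 9 days = Mar 1, 2017.
The soft opening is held: Mar 1, 2017 + 64 days = May 4, 2017.
The grand opening takes place: May 4, 2017 + 35 days = Jun 8, 2017.
May 25, 2017 falls between when the soft opening is held (May 4, 2017) and when the grand opening takes place (Jun 8, 2017).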